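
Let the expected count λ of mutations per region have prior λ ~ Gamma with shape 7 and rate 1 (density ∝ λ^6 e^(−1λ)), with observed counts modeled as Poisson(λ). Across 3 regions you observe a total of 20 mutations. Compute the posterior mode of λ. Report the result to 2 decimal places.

λ̂_MAP = 6.50

Σxᵢ = 20, n = 3.
Posterior ∝ λ^6e^(−1λ) · λ^20e^(−3λ) = λ^26e^(−4λ), i.e. Gamma(shape=27, rate=4).
The mode of a Gamma(a, b) with a ≥ 1 (shape–rate) is (a−1)/b = 26/4 ≈ 6.50.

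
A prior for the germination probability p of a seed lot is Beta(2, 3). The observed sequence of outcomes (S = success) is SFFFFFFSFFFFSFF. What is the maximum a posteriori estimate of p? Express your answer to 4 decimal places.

p̂_MAP = 0.2222

Prior: Beta(2, 3).
Data: 3 successes in 15 trials (from the sequence). The binomial likelihood contributes p^3(1−p)^12, so the posterior is Beta(2+3, 3+12) = Beta(5, 15).
For Beta(a, b) with a, b > 1 the mode is (a−1)/(a+b−2) = 4/18 ≈ 0.2222.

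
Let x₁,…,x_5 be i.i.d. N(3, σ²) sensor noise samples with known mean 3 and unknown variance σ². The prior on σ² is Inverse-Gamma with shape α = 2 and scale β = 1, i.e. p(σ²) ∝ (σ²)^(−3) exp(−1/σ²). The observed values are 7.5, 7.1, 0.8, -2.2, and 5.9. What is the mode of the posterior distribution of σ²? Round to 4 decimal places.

Sum of squared deviations about the known mean: SS = (7.5−3)² + (7.1−3)² + (0.8−3)² + (-2.2−3)² + (5.9−3)² = 77.35.
The Normal likelihood contributes (σ²)^(−n/2) exp(−SS/(2σ²)), so the posterior is Inverse-Gamma(α + n/2, β + SS/2) = Inverse-Gamma(4.5, 39.675).
The mode of Inverse-Gamma(a, b) is b/(a+1) = 39.675/5.5 ≈ 7.2136.

σ̂²_MAP = 7.2136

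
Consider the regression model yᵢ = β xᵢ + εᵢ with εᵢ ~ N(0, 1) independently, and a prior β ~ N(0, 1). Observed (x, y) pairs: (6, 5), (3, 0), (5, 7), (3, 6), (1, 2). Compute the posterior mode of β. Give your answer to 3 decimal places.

log p(β | y) = −Σ(yᵢ − βxᵢ)²/(2·1) − β²/(2·1) + const.
Setting the derivative to zero: Σxᵢ(yᵢ − βxᵢ)/1 − β/1 = 0, so β = Σxᵢyᵢ / (Σxᵢ² + σ²/τ²).
Σxᵢyᵢ = 6·5 + 3·0 + 5·7 + 3·6 + 1·2 = 85; Σxᵢ² = 80; σ²/τ² = 1.
β̂_MAP = 85 / (80 + 1) = 85/81 ≈ 1.049.

β̂_MAP = 1.049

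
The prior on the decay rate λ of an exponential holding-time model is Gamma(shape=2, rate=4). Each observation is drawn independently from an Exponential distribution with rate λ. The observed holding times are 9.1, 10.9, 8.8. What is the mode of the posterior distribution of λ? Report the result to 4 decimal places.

λ̂_MAP = 0.1220

The Exponential(rate=λ) likelihood is ∝ λ^n e^(−λΣtᵢ). Here n = 3 and Σtᵢ = 9.1 + 10.9 + 8.8 = 28.8.
Posterior ∝ λe^(−4λ) · λ^3e^(−28.8λ) = λ^4e^(−32.8λ), i.e. Gamma(5, 32.8).
Mode = (a−1)/b = 4/32.8 ≈ 0.1220.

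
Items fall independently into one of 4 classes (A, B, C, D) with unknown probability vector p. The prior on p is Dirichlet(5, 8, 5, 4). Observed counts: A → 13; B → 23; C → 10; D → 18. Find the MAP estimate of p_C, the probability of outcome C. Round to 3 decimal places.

The posterior is Dirichlet(αᵢ + nᵢ) = Dirichlet(18, 31, 15, 22).
For a Dirichlet(a₁,…,a_K) with all aᵢ > 1, the mode has j-th component (aⱼ − 1)/(Σaᵢ − K).
Here Σaᵢ = 86 and K = 4, so p_C = (15 − 1)/(86 − 4) = 14/82 ≈ 0.171.

MAP estimate of p_C = 0.171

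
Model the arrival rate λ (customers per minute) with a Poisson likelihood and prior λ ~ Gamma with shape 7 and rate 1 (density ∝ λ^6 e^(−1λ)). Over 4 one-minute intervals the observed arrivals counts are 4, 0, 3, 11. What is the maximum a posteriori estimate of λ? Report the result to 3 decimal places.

λ̂_MAP = 4.800

Σxᵢ = 4+0+3+11 = 18, with n = 4.
Posterior ∝ λ^6e^(−1λ) · λ^18e^(−4λ) = λ^24e^(−5λ), i.e. Gamma(shape=25, rate=5).
The mode of a Gamma(a, b) with a ≥ 1 (shape–rate) is (a−1)/b = 24/5 ≈ 4.800.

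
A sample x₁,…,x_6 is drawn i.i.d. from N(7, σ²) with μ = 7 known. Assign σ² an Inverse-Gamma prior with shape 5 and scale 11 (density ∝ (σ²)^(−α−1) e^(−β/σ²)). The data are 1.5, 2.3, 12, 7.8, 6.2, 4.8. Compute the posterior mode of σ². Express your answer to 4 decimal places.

Sum of squared deviations about the known mean: SS = (1.5−7)² + (2.3−7)² + (12−7)² + (7.8−7)² + (6.2−7)² + (4.8−7)² = 83.46.
The Normal likelihood contributes (σ²)^(−n/2) exp(−SS/(2σ²)), so the posterior is Inverse-Gamma(α + n/2, β + SS/2) = Inverse-Gamma(8, 52.73).
The mode of Inverse-Gamma(a, b) is b/(a+1) = 52.73/9 ≈ 5.8589.

σ̂²_MAP = 5.8589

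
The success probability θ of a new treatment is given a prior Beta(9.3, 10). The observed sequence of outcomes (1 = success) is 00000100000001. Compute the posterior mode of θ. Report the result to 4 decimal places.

θ̂_MAP = 0.3291

Prior: Beta(9.3, 10).
Data: 2 successes in 14 trials (from the sequence). The binomial likelihood contributes θ^2(1−θ)^12, so the posterior is Beta(9.3+2, 10+12) = Beta(11.3, 22).
For Beta(a, b) with a, b > 1 the mode is (a−1)/(a+b−2) = 10.3/31.3 ≈ 0.3291.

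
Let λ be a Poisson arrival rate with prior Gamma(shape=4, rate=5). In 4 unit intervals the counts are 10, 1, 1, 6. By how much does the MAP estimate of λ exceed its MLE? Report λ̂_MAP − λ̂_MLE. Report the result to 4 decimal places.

Σxᵢ = 18. Posterior is Gamma(22, 9); MAP = (22−1)/9 = 21/9 ≈ 2.33333.
MLE = x̄ = 18/4 ≈ 4.50000.
Difference = 21/9 − 18/4 = -13/6 ≈ -2.1667.

MAP − MLE = -2.1667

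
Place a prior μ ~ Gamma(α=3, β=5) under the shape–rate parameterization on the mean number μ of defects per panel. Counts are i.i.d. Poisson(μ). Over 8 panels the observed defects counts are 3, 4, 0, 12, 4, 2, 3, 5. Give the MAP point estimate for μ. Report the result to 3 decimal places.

μ̂_MAP = 2.692

Σxᵢ = 3+4+0+12+4+2+3+5 = 33, with n = 8.
Posterior ∝ μ^2e^(−5μ) · μ^33e^(−8μ) = μ^35e^(−13μ), i.e. Gamma(shape=36, rate=13).
The mode of a Gamma(a, b) with a ≥ 1 (shape–rate) is (a−1)/b = 35/13 ≈ 2.692.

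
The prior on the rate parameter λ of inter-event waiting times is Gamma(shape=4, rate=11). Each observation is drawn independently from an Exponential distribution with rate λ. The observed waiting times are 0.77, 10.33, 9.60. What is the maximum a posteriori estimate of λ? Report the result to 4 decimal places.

The Exponential(rate=λ) likelihood is ∝ λ^n e^(−λΣtᵢ). Here n = 3 and Σtᵢ = 0.77 + 10.33 + 9.60 = 20.70.
Posterior ∝ λ^3e^(−11λ) · λ^3e^(−20.70λ) = λ^6e^(−31.70λ), i.e. Gamma(7, 31.70).
Mode = (a−1)/b = 6/31.70 ≈ 0.1893.

λ̂_MAP = 0.1893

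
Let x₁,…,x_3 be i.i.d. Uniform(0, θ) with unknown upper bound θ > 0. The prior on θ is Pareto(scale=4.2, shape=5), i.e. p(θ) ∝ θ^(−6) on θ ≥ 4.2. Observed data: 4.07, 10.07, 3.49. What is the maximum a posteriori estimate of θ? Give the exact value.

The Uniform(0, θ) likelihood is θ^(−n) for θ ≥ max(xᵢ), zero otherwise. Here max(xᵢ) = 10.07.
Posterior ∝ θ^(−6) · θ^(−3) = θ^(−9) on θ ≥ max(4.2, 10.07) = 10.07.
This density is strictly decreasing in θ, so the posterior mode lies at the lower boundary of the support.

θ̂_MAP = 10.07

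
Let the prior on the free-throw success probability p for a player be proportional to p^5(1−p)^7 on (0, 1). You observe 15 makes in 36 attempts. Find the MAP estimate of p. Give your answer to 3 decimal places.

p̂_MAP = 0.417

The prior density ∝ p^5(1−p)^7 is the kernel of Beta(6, 8).
Data: 15 successes in 36 trials. The binomial likelihood contributes p^15(1−p)^21, so the posterior is Beta(6+15, 8+21) = Beta(21, 29).
For Beta(a, b) with a, b > 1 the mode is (a−1)/(a+b−2) = 20/48 ≈ 0.417.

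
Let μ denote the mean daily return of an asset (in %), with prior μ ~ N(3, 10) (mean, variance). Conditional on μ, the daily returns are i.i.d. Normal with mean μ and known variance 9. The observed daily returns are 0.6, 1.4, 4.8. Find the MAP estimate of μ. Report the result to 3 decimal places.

n = 3; x̄ = (0.6 + 1.4 + 4.8)/3 = 6.8/3 = 34/15 ≈ 2.2667.
For a Normal prior and Normal likelihood with known variance, the posterior is Normal; its mode equals its mean, the precision-weighted average.
Prior precision 1/σ₀² = 1/10 = 0.1; data precision n/σ² = 3/9 = 1/3.
μ̂ = (0.1·3 + (1/3)·(34/15)) / (0.1 + 1/3) = (19/18)/(13/30) = 95/39 ≈ 2.436.

μ̂_MAP = 2.436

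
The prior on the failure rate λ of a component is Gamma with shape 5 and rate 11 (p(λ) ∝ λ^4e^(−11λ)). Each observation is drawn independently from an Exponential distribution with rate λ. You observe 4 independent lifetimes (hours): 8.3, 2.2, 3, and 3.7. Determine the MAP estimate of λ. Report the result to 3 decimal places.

The Exponential(rate=λ) likelihood is ∝ λ^n e^(−λΣtᵢ). Here n = 4 and Σtᵢ = 8.3 + 2.2 + 3 + 3.7 = 17.2.
Posterior ∝ λ^4e^(−11λ) · λ^4e^(−17.2λ) = λ^8e^(−28.2λ), i.e. Gamma(9, 28.2).
Mode = (a−1)/b = 8/28.2 ≈ 0.284.

λ̂_MAP = 0.284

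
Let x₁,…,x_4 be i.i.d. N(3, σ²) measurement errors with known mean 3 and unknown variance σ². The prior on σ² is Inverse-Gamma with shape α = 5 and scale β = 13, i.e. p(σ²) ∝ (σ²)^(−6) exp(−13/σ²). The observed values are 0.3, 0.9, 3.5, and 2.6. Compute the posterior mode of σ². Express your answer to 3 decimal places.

σ̂²_MAP = 2.382

Sum of squared deviations about the known mean: SS = (0.3−3)² + (0.9−3)² + (3.5−3)² + (2.6−3)² = 12.11.
The Normal likelihood contributes (σ²)^(−n/2) exp(−SS/(2σ²)), so the posterior is Inverse-Gamma(α + n/2, β + SS/2) = Inverse-Gamma(7, 19.055).
The mode of Inverse-Gamma(a, b) is b/(a+1) = 19.055/8 ≈ 2.382.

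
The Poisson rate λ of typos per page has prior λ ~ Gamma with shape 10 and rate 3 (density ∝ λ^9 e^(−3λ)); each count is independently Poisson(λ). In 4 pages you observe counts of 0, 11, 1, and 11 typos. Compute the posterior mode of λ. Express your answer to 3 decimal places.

Σxᵢ = 0+11+1+11 = 23, with n = 4.
Posterior ∝ λ^9e^(−3λ) · λ^23e^(−4λ) = λ^32e^(−7λ), i.e. Gamma(shape=33, rate=7).
The mode of a Gamma(a, b) with a ≥ 1 (shape–rate) is (a−1)/b = 32/7 ≈ 4.571.

λ̂_MAP = 4.571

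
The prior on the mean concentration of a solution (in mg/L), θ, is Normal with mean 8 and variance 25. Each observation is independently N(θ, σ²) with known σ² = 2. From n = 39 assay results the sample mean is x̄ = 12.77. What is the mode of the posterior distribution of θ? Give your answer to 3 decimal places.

θ̂_MAP = 12.760

n = 39, x̄ = 12.77.
For a Normal prior and Normal likelihood with known variance, the posterior is Normal; its mode equals its mean, the precision-weighted average.
Prior precision 1/σ₀² = 1/25 = 0.04; data precision n/σ² = 39/2 = 19.5.
θ̂ = (0.04·8 + 19.5·12.77) / (0.04 + 19.5) = 249.335/19.54 = 49867/3908 ≈ 12.760.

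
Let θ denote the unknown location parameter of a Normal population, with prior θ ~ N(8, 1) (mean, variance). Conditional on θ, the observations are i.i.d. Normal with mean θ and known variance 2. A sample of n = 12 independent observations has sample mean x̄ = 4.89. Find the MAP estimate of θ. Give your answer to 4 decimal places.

θ̂_MAP = 5.3343

n = 12, x̄ = 4.89.
For a Normal prior and Normal likelihood with known variance, the posterior is Normal; its mode equals its mean, the precision-weighted average.
Prior precision 1/σ₀² = 1/1 = 1; data precision n/σ² = 12/2 = 6.
θ̂ = (1·8 + 6·4.89) / (1 + 6) = 37.34/7 = 1867/350 ≈ 5.3343.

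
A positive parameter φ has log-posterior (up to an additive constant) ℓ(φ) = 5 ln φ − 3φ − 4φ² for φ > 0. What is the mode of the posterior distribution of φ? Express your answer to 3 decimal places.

ℓ'(φ) = 5/φ − 3 − 8φ. Setting this to zero and multiplying by φ: 8φ² + 3φ − 5 = 0.
φ = (−3 + √(3² + 4·8·5)) / (2·8) = (−3 + √169) / 16 = (−3 + 13)/16 = 5/8.
ℓ''(φ) = −5/φ² − 8 < 0, confirming a maximum.

φ̂_MAP = 0.625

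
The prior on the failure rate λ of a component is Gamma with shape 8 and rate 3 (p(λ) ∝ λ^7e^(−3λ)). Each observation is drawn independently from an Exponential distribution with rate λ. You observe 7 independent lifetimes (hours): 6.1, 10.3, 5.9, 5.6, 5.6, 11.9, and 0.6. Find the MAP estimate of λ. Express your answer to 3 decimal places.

The Exponential(rate=λ) likelihood is ∝ λ^n e^(−λΣtᵢ). Here n = 7 and Σtᵢ = 6.1 + 10.3 + 5.9 + 5.6 + 5.6 + 11.9 + 0.6 = 46.
Posterior ∝ λ^7e^(−3λ) · λ^7e^(−46λ) = λ^14e^(−49λ), i.e. Gamma(15, 49).
Mode = (a−1)/b = 14/49 ≈ 0.286.

λ̂_MAP = 0.286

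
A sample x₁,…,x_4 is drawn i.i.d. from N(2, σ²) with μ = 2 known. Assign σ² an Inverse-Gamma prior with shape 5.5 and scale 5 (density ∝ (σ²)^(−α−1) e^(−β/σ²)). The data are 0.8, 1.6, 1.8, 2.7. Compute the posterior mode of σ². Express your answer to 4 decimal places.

σ̂²_MAP = 0.7135

Sum of squared deviations about the known mean: SS = (0.8−2)² + (1.6−2)² + (1.8−2)² + (2.7−2)² = 2.13.
The Normal likelihood contributes (σ²)^(−n/2) exp(−SS/(2σ²)), so the posterior is Inverse-Gamma(α + n/2, β + SS/2) = Inverse-Gamma(7.5, 6.065).
The mode of Inverse-Gamma(a, b) is b/(a+1) = 6.065/8.5 ≈ 0.7135.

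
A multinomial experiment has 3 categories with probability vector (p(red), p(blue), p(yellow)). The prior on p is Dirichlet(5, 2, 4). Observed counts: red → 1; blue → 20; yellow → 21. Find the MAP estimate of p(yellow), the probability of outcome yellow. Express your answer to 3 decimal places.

MAP estimate of p(yellow) = 0.480

The posterior is Dirichlet(αᵢ + nᵢ) = Dirichlet(6, 22, 25).
For a Dirichlet(a₁,…,a_K) with all aᵢ > 1, the mode has j-th component (aⱼ − 1)/(Σaᵢ − K).
Here Σaᵢ = 53 and K = 3, so p(yellow) = (25 − 1)/(53 − 3) = 24/50 ≈ 0.480.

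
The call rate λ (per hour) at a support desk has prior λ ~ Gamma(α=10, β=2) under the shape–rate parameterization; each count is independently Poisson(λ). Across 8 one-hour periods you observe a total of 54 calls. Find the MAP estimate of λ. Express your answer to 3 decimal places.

Σxᵢ = 54, n = 8.
Posterior ∝ λ^9e^(−2λ) · λ^54e^(−8λ) = λ^63e^(−10λ), i.e. Gamma(shape=64, rate=10).
The mode of a Gamma(a, b) with a ≥ 1 (shape–rate) is (a−1)/b = 63/10 ≈ 6.300.

λ̂_MAP = 6.300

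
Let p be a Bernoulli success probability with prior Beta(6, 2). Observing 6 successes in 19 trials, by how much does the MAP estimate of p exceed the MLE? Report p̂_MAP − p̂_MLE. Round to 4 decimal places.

Posterior is Beta(12, 15); MAP = (12−1)/(27−2) = 11/25 ≈ 0.44000.
MLE ignores the prior: p̂_MLE = k/n = 6/19 ≈ 0.31579.
Difference = 11/25 − 6/19 = 59/475 ≈ 0.1242.

MAP − MLE = 0.1242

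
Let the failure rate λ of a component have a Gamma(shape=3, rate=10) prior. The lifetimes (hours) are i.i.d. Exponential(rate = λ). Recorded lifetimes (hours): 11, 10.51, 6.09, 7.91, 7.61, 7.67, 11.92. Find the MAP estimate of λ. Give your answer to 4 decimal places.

The Exponential(rate=λ) likelihood is ∝ λ^n e^(−λΣtᵢ). Here n = 7 and Σtᵢ = 11 + 10.51 + 6.09 + 7.91 + 7.61 + 7.67 + 11.92 = 62.71.
Posterior ∝ λ^2e^(−10λ) · λ^7e^(−62.71λ) = λ^9e^(−72.71λ), i.e. Gamma(10, 72.71).
Mode = (a−1)/b = 9/72.71 ≈ 0.1238.

λ̂_MAP = 0.1238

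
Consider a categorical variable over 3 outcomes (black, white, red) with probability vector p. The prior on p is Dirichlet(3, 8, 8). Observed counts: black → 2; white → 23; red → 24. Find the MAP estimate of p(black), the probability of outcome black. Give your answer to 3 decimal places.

MAP estimate of p(black) = 0.062

The posterior is Dirichlet(αᵢ + nᵢ) = Dirichlet(5, 31, 32).
For a Dirichlet(a₁,…,a_K) with all aᵢ > 1, the mode has j-th component (aⱼ − 1)/(Σaᵢ − K).
Here Σaᵢ = 68 and K = 3, so p(black) = (5 − 1)/(68 − 3) = 4/65 ≈ 0.062.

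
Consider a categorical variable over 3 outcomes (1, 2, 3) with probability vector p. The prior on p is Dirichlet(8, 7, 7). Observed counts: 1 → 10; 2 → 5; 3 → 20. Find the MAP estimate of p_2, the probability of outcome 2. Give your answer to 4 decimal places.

The posterior is Dirichlet(αᵢ + nᵢ) = Dirichlet(18, 12, 27).
For a Dirichlet(a₁,…,a_K) with all aᵢ > 1, the mode has j-th component (aⱼ − 1)/(Σaᵢ − K).
Here Σaᵢ = 57 and K = 3, so p_2 = (12 − 1)/(57 − 3) = 11/54 ≈ 0.2037.

MAP estimate: 0.2037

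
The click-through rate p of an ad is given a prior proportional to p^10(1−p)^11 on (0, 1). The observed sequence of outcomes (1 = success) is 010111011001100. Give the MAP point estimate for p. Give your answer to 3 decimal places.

The prior density ∝ p^10(1−p)^11 is the kernel of Beta(11, 12).
Data: 8 successes in 15 trials (from the sequence). The binomial likelihood contributes p^8(1−p)^7, so the posterior is Beta(11+8, 12+7) = Beta(19, 19).
For Beta(a, b) with a, b > 1 the mode is (a−1)/(a+b−2) = 18/36 ≈ 0.500.

p̂_MAP = 0.500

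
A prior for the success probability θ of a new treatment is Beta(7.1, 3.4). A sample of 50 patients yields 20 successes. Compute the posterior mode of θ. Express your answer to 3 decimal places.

θ̂_MAP = 0.446

Prior: Beta(7.1, 3.4).
Data: 20 successes in 50 trials. The binomial likelihood contributes θ^20(1−θ)^30, so the posterior is Beta(7.1+20, 3.4+30) = Beta(27.1, 33.4).
For Beta(a, b) with a, b > 1 the mode is (a−1)/(a+b−2) = 26.1/58.5 ≈ 0.446.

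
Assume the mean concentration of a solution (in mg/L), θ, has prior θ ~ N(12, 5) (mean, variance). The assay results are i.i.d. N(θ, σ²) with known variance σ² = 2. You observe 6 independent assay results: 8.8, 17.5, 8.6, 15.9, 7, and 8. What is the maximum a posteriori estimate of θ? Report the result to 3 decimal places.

n = 6; x̄ = (8.8 + 17.5 + 8.6 + 15.9 + 7 + 8)/6 = 65.8/6 = 329/30 ≈ 10.9667.
For a Normal prior and Normal likelihood with known variance, the posterior is Normal; its mode equals its mean, the precision-weighted average.
Prior precision 1/σ₀² = 1/5 = 0.2; data precision n/σ² = 6/2 = 3.
θ̂ = (0.2·12 + 3·(329/30)) / (0.2 + 3) = 35.3/3.2 = 11.03125 ≈ 11.031.

θ̂_MAP = 11.031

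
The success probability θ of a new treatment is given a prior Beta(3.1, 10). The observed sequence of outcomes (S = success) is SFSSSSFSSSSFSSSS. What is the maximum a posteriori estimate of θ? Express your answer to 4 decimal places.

Prior: Beta(3.1, 10).
Data: 13 successes in 16 trials (from the sequence). The binomial likelihood contributes θ^13(1−θ)^3, so the posterior is Beta(3.1+13, 10+3) = Beta(16.1, 13).
For Beta(a, b) with a, b > 1 the mode is (a−1)/(a+b−2) = 15.1/27.1 ≈ 0.5572.

θ̂_MAP = 0.5572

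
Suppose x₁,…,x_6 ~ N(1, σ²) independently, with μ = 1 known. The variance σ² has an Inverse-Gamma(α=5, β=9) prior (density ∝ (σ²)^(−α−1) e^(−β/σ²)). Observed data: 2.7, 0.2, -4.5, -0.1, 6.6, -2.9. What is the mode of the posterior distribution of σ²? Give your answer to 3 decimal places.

Sum of squared deviations about the known mean: SS = (2.7−1)² + (0.2−1)² + (-4.5−1)² + (-0.1−1)² + (6.6−1)² + (-2.9−1)² = 81.56.
The Normal likelihood contributes (σ²)^(−n/2) exp(−SS/(2σ²)), so the posterior is Inverse-Gamma(α + n/2, β + SS/2) = Inverse-Gamma(8, 49.78).
The mode of Inverse-Gamma(a, b) is b/(a+1) = 49.78/9 ≈ 5.531.

σ̂²_MAP = 5.531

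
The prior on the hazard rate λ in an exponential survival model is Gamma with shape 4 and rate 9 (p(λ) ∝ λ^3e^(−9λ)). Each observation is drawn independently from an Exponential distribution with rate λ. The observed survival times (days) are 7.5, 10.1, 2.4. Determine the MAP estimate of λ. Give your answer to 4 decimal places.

The Exponential(rate=λ) likelihood is ∝ λ^n e^(−λΣtᵢ). Here n = 3 and Σtᵢ = 7.5 + 10.1 + 2.4 = 20.
Posterior ∝ λ^3e^(−9λ) · λ^3e^(−20λ) = λ^6e^(−29λ), i.e. Gamma(7, 29).
Mode = (a−1)/b = 6/29 ≈ 0.2069.

λ̂_MAP = 0.2069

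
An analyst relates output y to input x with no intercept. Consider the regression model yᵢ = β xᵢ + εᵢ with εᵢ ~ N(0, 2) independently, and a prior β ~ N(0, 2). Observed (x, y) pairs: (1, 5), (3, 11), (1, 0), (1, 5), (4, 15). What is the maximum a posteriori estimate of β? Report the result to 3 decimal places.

β̂_MAP = 3.552

log p(β | y) = −Σ(yᵢ − βxᵢ)²/(2·2) − β²/(2·2) + const.
Setting the derivative to zero: Σxᵢ(yᵢ − βxᵢ)/2 − β/2 = 0, so β = Σxᵢyᵢ / (Σxᵢ² + σ²/τ²).
Σxᵢyᵢ = 1·5 + 3·11 + 1·0 + 1·5 + 4·15 = 103; Σxᵢ² = 28; σ²/τ² = 1.
β̂_MAP = 103 / (28 + 1) = 103/29 ≈ 3.552.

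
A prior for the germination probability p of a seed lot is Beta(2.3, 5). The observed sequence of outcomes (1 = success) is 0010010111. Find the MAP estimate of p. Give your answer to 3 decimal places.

p̂_MAP = 0.412

Prior: Beta(2.3, 5).
Data: 5 successes in 10 trials (from the sequence). The binomial likelihood contributes p^5(1−p)^5, so the posterior is Beta(2.3+5, 5+5) = Beta(7.3, 10).
For Beta(a, b) with a, b > 1 the mode is (a−1)/(a+b−2) = 6.3/15.3 ≈ 0.412.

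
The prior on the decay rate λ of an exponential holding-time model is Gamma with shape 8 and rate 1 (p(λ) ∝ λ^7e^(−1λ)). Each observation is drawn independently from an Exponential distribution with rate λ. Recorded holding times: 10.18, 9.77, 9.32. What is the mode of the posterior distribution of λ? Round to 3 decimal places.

The Exponential(rate=λ) likelihood is ∝ λ^n e^(−λΣtᵢ). Here n = 3 and Σtᵢ = 10.18 + 9.77 + 9.32 = 29.27.
Posterior ∝ λ^7e^(−1λ) · λ^3e^(−29.27λ) = λ^10e^(−30.27λ), i.e. Gamma(11, 30.27).
Mode = (a−1)/b = 10/30.27 ≈ 0.330.

λ̂_MAP = 0.330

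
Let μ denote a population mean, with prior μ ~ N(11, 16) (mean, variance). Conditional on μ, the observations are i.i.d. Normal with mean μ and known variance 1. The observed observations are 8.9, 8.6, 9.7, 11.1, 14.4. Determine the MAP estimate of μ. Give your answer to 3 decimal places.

μ̂_MAP = 10.546

n = 5; x̄ = (8.9 + 8.6 + 9.7 + 11.1 + 14.4)/5 = 52.7/5 = 10.54.
For a Normal prior and Normal likelihood with known variance, the posterior is Normal; its mode equals its mean, the precision-weighted average.
Prior precision 1/σ₀² = 1/16 = 0.0625; data precision n/σ² = 5/1 = 5.
μ̂ = (0.0625·11 + 5·10.54) / (0.0625 + 5) = 53.3875/5.0625 = 4271/405 ≈ 10.546.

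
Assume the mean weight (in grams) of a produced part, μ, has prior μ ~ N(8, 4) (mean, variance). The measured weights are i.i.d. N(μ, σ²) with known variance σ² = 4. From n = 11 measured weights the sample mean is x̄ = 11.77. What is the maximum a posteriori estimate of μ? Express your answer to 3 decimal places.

n = 11, x̄ = 11.77.
For a Normal prior and Normal likelihood with known variance, the posterior is Normal; its mode equals its mean, the precision-weighted average.
Prior precision 1/σ₀² = 1/4 = 0.25; data precision n/σ² = 11/4 = 2.75.
μ̂ = (0.25·8 + 2.75·11.77) / (0.25 + 2.75) = 34.3675/3 = 13747/1200 ≈ 11.456.

μ̂_MAP = 11.456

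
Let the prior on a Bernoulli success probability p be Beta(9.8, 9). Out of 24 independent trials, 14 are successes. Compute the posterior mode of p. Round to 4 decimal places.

Prior: Beta(9.8, 9).
Data: 14 successes in 24 trials. The binomial likelihood contributes p^14(1−p)^10, so the posterior is Beta(9.8+14, 9+10) = Beta(23.8, 19).
For Beta(a, b) with a, b > 1 the mode is (a−1)/(a+b−2) = 22.8/40.8 ≈ 0.5588.

p̂_MAP = 0.5588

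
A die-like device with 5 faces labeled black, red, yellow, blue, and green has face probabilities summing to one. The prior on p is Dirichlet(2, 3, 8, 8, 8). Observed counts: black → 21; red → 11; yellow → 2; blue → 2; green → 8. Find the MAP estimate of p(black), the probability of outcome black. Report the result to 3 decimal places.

The posterior is Dirichlet(αᵢ + nᵢ) = Dirichlet(23, 14, 10, 10, 16).
For a Dirichlet(a₁,…,a_K) with all aᵢ > 1, the mode has j-th component (aⱼ − 1)/(Σaᵢ − K).
Here Σaᵢ = 73 and K = 5, so p(black) = (23 − 1)/(73 − 5) = 22/68 ≈ 0.324.

MAP estimate of p(black) = 0.324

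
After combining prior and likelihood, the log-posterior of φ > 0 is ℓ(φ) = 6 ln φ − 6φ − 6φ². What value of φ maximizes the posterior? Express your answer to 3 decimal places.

φ̂_MAP = 0.500

ℓ'(φ) = 6/φ − 6 − 12φ. Setting this to zero and multiplying by φ: 12φ² + 6φ − 6 = 0.
φ = (−6 + √(6² + 4·12·6)) / (2·12) = (−6 + √324) / 24 = (−6 + 18)/24 = 1/2.
ℓ''(φ) = −6/φ² − 12 < 0, confirming a maximum.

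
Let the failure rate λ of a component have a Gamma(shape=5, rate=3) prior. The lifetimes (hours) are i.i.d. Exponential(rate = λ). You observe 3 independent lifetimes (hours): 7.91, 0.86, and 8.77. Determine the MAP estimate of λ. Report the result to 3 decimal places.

λ̂_MAP = 0.341

The Exponential(rate=λ) likelihood is ∝ λ^n e^(−λΣtᵢ). Here n = 3 and Σtᵢ = 7.91 + 0.86 + 8.77 = 17.54.
Posterior ∝ λ^4e^(−3λ) · λ^3e^(−17.54λ) = λ^7e^(−20.54λ), i.e. Gamma(8, 20.54).
Mode = (a−1)/b = 7/20.54 ≈ 0.341.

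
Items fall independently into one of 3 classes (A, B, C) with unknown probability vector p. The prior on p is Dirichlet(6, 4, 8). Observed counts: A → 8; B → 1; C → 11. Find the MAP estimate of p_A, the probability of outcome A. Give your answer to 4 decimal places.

The posterior is Dirichlet(αᵢ + nᵢ) = Dirichlet(14, 5, 19).
For a Dirichlet(a₁,…,a_K) with all aᵢ > 1, the mode has j-th component (aⱼ − 1)/(Σaᵢ − K).
Here Σaᵢ = 38 and K = 3, so p_A = (14 − 1)/(38 − 3) = 13/35 ≈ 0.3714.

MAP estimate of p_A = 0.3714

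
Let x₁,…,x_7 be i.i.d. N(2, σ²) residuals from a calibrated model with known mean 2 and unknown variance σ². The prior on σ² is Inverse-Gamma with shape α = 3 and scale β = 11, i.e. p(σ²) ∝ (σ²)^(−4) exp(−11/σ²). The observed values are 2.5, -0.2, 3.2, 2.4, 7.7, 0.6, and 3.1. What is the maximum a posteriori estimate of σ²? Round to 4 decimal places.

σ̂²_MAP = 4.2900

Sum of squared deviations about the known mean: SS = (2.5−2)² + (-0.2−2)² + (3.2−2)² + (2.4−2)² + (7.7−2)² + (0.6−2)² + (3.1−2)² = 42.35.
The Normal likelihood contributes (σ²)^(−n/2) exp(−SS/(2σ²)), so the posterior is Inverse-Gamma(α + n/2, β + SS/2) = Inverse-Gamma(6.5, 32.175).
The mode of Inverse-Gamma(a, b) is b/(a+1) = 32.175/7.5 ≈ 4.2900.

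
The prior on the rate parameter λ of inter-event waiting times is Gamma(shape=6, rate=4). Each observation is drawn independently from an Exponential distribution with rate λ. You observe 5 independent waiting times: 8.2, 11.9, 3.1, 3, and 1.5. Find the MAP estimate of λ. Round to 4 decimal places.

The Exponential(rate=λ) likelihood is ∝ λ^n e^(−λΣtᵢ). Here n = 5 and Σtᵢ = 8.2 + 11.9 + 3.1 + 3 + 1.5 = 27.7.
Posterior ∝ λ^5e^(−4λ) · λ^5e^(−27.7λ) = λ^10e^(−31.7λ), i.e. Gamma(11, 31.7).
Mode = (a−1)/b = 10/31.7 ≈ 0.3155.

λ̂_MAP = 0.3155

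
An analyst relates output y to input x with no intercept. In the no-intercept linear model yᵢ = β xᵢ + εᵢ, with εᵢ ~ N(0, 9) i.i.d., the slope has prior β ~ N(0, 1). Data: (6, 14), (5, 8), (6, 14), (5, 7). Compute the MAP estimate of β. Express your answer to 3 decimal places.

β̂_MAP = 1.855

log p(β | y) = −Σ(yᵢ − βxᵢ)²/(2·9) − β²/(2·1) + const.
Setting the derivative to zero: Σxᵢ(yᵢ − βxᵢ)/9 − β/1 = 0, so β = Σxᵢyᵢ / (Σxᵢ² + σ²/τ²).
Σxᵢyᵢ = 6·14 + 5·8 + 6·14 + 5·7 = 243; Σxᵢ² = 122; σ²/τ² = 9.
β̂_MAP = 243 / (122 + 9) = 243/131 ≈ 1.855.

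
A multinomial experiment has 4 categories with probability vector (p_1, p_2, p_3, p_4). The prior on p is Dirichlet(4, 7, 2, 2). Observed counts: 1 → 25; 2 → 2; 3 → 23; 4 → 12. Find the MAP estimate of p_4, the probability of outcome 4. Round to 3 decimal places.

The posterior is Dirichlet(αᵢ + nᵢ) = Dirichlet(29, 9, 25, 14).
For a Dirichlet(a₁,…,a_K) with all aᵢ > 1, the mode has j-th component (aⱼ − 1)/(Σaᵢ − K).
Here Σaᵢ = 77 and K = 4, so p_4 = (14 − 1)/(77 − 4) = 13/73 ≈ 0.178.

MAP estimate: 0.178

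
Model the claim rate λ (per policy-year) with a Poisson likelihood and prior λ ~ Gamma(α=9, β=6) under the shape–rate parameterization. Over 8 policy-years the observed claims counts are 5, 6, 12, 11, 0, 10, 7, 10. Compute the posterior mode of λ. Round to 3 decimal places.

Σxᵢ = 5+6+12+11+0+10+7+10 = 61, with n = 8.
Posterior ∝ λ^8e^(−6λ) · λ^61e^(−8λ) = λ^69e^(−14λ), i.e. Gamma(shape=70, rate=14).
The mode of a Gamma(a, b) with a ≥ 1 (shape–rate) is (a−1)/b = 69/14 ≈ 4.929.

λ̂_MAP = 4.929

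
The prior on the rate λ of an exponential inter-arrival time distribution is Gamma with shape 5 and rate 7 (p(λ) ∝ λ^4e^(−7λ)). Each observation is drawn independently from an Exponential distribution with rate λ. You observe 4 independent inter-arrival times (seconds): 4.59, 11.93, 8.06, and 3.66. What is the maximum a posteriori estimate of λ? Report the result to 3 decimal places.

The Exponential(rate=λ) likelihood is ∝ λ^n e^(−λΣtᵢ). Here n = 4 and Σtᵢ = 4.59 + 11.93 + 8.06 + 3.66 = 28.24.
Posterior ∝ λ^4e^(−7λ) · λ^4e^(−28.24λ) = λ^8e^(−35.24λ), i.e. Gamma(9, 35.24).
Mode = (a−1)/b = 8/35.24 ≈ 0.227.

λ̂_MAP = 0.227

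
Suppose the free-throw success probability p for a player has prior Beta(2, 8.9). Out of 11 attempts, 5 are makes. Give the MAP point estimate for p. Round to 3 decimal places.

p̂_MAP = 0.302

Prior: Beta(2, 8.9).
Data: 5 successes in 11 trials. The binomial likelihood contributes p^5(1−p)^6, so the posterior is Beta(2+5, 8.9+6) = Beta(7, 14.9).
For Beta(a, b) with a, b > 1 the mode is (a−1)/(a+b−2) = 6/19.9 ≈ 0.302.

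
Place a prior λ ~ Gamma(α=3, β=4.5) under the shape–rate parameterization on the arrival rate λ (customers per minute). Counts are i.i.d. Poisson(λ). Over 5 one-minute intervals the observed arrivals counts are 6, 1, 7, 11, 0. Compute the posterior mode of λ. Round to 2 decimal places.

λ̂_MAP = 2.84

Σxᵢ = 6+1+7+11+0 = 25, with n = 5.
Posterior ∝ λ^2e^(−4.5λ) · λ^25e^(−5λ) = λ^27e^(−9.5λ), i.e. Gamma(shape=28, rate=9.5).
The mode of a Gamma(a, b) with a ≥ 1 (shape–rate) is (a−1)/b = 27/9.5 ≈ 2.84.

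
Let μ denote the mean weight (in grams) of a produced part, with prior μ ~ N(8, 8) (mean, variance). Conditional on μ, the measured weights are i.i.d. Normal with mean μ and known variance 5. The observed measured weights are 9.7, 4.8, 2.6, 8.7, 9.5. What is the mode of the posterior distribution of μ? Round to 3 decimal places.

μ̂_MAP = 7.164

n = 5; x̄ = (9.7 + 4.8 + 2.6 + 8.7 + 9.5)/5 = 35.3/5 = 7.06.
For a Normal prior and Normal likelihood with known variance, the posterior is Normal; its mode equals its mean, the precision-weighted average.
Prior precision 1/σ₀² = 1/8 = 0.125; data precision n/σ² = 5/5 = 1.
μ̂ = (0.125·8 + 1·7.06) / (0.125 + 1) = 8.06/1.125 = 1612/225 ≈ 7.164.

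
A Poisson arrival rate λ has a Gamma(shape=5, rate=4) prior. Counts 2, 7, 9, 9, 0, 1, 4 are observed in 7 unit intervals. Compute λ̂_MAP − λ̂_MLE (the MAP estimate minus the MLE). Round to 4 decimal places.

MAP − MLE = -1.2987

Σxᵢ = 32. Posterior is Gamma(37, 11); MAP = (37−1)/11 = 36/11 ≈ 3.27273.
MLE = x̄ = 32/7 ≈ 4.57143.
Difference = 36/11 − 32/7 = -100/77 ≈ -1.2987.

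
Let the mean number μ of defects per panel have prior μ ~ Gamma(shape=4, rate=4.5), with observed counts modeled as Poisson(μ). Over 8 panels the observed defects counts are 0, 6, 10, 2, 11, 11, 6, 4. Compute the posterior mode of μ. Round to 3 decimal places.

μ̂_MAP = 4.240

Σxᵢ = 0+6+10+2+11+11+6+4 = 50, with n = 8.
Posterior ∝ μ^3e^(−4.5μ) · μ^50e^(−8μ) = μ^53e^(−12.5μ), i.e. Gamma(shape=54, rate=12.5).
The mode of a Gamma(a, b) with a ≥ 1 (shape–rate) is (a−1)/b = 53/12.5 ≈ 4.240.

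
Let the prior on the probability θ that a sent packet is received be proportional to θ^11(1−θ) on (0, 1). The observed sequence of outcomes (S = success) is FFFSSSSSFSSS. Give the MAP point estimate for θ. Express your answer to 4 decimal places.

The prior density ∝ θ^11(1−θ)^1 is the kernel of Beta(12, 2).
Data: 8 successes in 12 trials (from the sequence). The binomial likelihood contributes θ^8(1−θ)^4, so the posterior is Beta(12+8, 2+4) = Beta(20, 6).
For Beta(a, b) with a, b > 1 the mode is (a−1)/(a+b−2) = 19/24 ≈ 0.7917.

θ̂_MAP = 0.7917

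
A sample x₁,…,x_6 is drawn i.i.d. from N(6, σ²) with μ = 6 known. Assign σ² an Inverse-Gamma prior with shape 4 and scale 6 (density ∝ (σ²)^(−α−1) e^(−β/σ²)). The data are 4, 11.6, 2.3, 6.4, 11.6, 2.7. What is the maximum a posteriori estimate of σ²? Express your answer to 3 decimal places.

Sum of squared deviations about the known mean: SS = (4−6)² + (11.6−6)² + (2.3−6)² + (6.4−6)² + (11.6−6)² + (2.7−6)² = 91.46.
The Normal likelihood contributes (σ²)^(−n/2) exp(−SS/(2σ²)), so the posterior is Inverse-Gamma(α + n/2, β + SS/2) = Inverse-Gamma(7, 51.73).
The mode of Inverse-Gamma(a, b) is b/(a+1) = 51.73/8 ≈ 6.466.

σ̂²_MAP = 6.466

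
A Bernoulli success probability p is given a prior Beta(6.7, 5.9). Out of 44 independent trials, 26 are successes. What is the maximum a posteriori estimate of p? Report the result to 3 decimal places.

Prior: Beta(6.7, 5.9).
Data: 26 successes in 44 trials. The binomial likelihood contributes p^26(1−p)^18, so the posterior is Beta(6.7+26, 5.9+18) = Beta(32.7, 23.9).
For Beta(a, b) with a, b > 1 the mode is (a−1)/(a+b−2) = 31.7/54.6 ≈ 0.581.

p̂_MAP = 0.581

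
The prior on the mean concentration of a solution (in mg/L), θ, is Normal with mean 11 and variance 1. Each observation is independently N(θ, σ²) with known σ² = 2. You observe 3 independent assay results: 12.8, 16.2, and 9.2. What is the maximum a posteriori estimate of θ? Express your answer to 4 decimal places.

θ̂_MAP = 12.0400

n = 3; x̄ = (12.8 + 16.2 + 9.2)/3 = 38.2/3 = 191/15 ≈ 12.7333.
For a Normal prior and Normal likelihood with known variance, the posterior is Normal; its mode equals its mean, the precision-weighted average.
Prior precision 1/σ₀² = 1/1 = 1; data precision n/σ² = 3/2 = 1.5.
θ̂ = (1·11 + 1.5·(191/15)) / (1 + 1.5) = 30.1/2.5 = 12.0400.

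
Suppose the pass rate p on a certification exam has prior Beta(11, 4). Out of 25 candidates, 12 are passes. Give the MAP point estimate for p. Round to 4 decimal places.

p̂_MAP = 0.5789

Prior: Beta(11, 4).
Data: 12 successes in 25 trials. The binomial likelihood contributes p^12(1−p)^13, so the posterior is Beta(11+12, 4+13) = Beta(23, 17).
For Beta(a, b) with a, b > 1 the mode is (a−1)/(a+b−2) = 22/38 ≈ 0.5789.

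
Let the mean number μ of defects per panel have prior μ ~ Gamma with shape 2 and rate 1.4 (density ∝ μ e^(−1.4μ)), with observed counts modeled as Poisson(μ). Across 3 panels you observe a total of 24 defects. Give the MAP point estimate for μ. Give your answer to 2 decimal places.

Σxᵢ = 24, n = 3.
Posterior ∝ μe^(−1.4μ) · μ^24e^(−3μ) = μ^25e^(−4.4μ), i.e. Gamma(shape=26, rate=4.4).
The mode of a Gamma(a, b) with a ≥ 1 (shape–rate) is (a−1)/b = 25/4.4 ≈ 5.68.

μ̂_MAP = 5.68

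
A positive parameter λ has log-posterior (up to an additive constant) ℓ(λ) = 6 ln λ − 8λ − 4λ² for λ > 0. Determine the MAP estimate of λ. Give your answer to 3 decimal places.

λ̂_MAP = 0.500

ℓ'(λ) = 6/λ − 8 − 8λ. Setting this to zero and multiplying by λ: 8λ² + 8λ − 6 = 0.
λ = (−8 + √(8² + 4·8·6)) / (2·8) = (−8 + √256) / 16 = (−8 + 16)/16 = 1/2.
ℓ''(λ) = −6/λ² − 8 < 0, confirming a maximum.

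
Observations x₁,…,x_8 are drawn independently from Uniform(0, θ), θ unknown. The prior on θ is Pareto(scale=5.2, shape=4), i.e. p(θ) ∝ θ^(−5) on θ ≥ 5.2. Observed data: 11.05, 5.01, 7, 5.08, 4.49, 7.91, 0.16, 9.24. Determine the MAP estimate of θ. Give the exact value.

The Uniform(0, θ) likelihood is θ^(−n) for θ ≥ max(xᵢ), zero otherwise. Here max(xᵢ) = 11.05.
Posterior ∝ θ^(−5) · θ^(−8) = θ^(−13) on θ ≥ max(5.2, 11.05) = 11.05.
This density is strictly decreasing in θ, so the posterior mode lies at the lower boundary of the support.

θ̂_MAP = 11.05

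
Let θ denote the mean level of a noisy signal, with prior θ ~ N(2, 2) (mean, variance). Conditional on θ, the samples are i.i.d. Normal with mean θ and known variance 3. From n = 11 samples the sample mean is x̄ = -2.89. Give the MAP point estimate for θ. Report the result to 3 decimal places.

n = 11, x̄ = -2.89.
For a Normal prior and Normal likelihood with known variance, the posterior is Normal; its mode equals its mean, the precision-weighted average.
Prior precision 1/σ₀² = 1/2 = 0.5; data precision n/σ² = 11/3.
θ̂ = (0.5·2 + (11/3)·(-2.89)) / (0.5 + 11/3) = (-2879/300)/(25/6) = -2.3032 ≈ -2.303.

θ̂_MAP = -2.303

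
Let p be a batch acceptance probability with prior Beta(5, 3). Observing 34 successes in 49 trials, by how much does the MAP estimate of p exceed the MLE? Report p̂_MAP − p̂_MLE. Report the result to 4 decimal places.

MAP − MLE = -0.0030

Posterior is Beta(39, 18); MAP = (39−1)/(57−2) = 38/55 ≈ 0.69091.
MLE ignores the prior: p̂_MLE = k/n = 34/49 ≈ 0.69388.
Difference = 38/55 − 34/49 = -8/2695 ≈ -0.0030.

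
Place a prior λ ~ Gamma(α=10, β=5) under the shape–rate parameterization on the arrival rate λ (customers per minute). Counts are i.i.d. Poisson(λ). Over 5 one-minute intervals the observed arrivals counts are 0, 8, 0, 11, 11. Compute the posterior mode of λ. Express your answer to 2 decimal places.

λ̂_MAP = 3.90

Σxᵢ = 0+8+0+11+11 = 30, with n = 5.
Posterior ∝ λ^9e^(−5λ) · λ^30e^(−5λ) = λ^39e^(−10λ), i.e. Gamma(shape=40, rate=10).
The mode of a Gamma(a, b) with a ≥ 1 (shape–rate) is (a−1)/b = 39/10 ≈ 3.90.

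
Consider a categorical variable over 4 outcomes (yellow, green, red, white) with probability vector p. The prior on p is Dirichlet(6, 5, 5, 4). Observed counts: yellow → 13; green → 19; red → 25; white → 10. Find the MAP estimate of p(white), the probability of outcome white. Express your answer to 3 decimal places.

The posterior is Dirichlet(αᵢ + nᵢ) = Dirichlet(19, 24, 30, 14).
For a Dirichlet(a₁,…,a_K) with all aᵢ > 1, the mode has j-th component (aⱼ − 1)/(Σaᵢ − K).
Here Σaᵢ = 87 and K = 4, so p(white) = (14 − 1)/(87 − 4) = 13/83 ≈ 0.157.

MAP estimate of p(white) = 0.157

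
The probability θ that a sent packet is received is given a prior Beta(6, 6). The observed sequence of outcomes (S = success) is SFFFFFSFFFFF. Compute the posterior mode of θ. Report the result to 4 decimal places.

θ̂_MAP = 0.3182

Prior: Beta(6, 6).
Data: 2 successes in 12 trials (from the sequence). The binomial likelihood contributes θ^2(1−θ)^10, so the posterior is Beta(6+2, 6+10) = Beta(8, 16).
For Beta(a, b) with a, b > 1 the mode is (a−1)/(a+b−2) = 7/22 ≈ 0.3182.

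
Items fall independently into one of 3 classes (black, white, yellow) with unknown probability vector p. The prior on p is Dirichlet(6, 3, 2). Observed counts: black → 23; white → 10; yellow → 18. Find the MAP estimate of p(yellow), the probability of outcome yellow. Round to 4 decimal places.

MAP estimate of p(yellow) = 0.3220

The posterior is Dirichlet(αᵢ + nᵢ) = Dirichlet(29, 13, 20).
For a Dirichlet(a₁,…,a_K) with all aᵢ > 1, the mode has j-th component (aⱼ − 1)/(Σaᵢ − K).
Here Σaᵢ = 62 and K = 3, so p(yellow) = (20 − 1)/(62 − 3) = 19/59 ≈ 0.3220.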